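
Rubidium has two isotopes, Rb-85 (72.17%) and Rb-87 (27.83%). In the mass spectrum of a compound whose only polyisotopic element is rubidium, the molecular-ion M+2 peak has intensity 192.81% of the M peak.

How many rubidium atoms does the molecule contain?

With n Rb atoms, P(M+2)/P(M) = C(n,1)·p^(n−1)q / p^n = n·q/p = n · 0.2783/0.7217.
n = 1.9281 × 0.7217/0.2783 = 5.00 ≈ 5

5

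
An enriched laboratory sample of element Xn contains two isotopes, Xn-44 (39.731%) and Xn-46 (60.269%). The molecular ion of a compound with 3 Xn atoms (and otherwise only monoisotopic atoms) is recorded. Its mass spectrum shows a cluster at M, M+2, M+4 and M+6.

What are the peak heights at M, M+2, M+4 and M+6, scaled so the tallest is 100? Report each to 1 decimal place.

14.5 : 65.9 : 100.0 : 50.6

The 3 Xn atoms are independent, so intensities follow the terms of (0.39731 + 0.60269)^3.
P(M) = 0.39731^3 = 0.062717
P(M+2) = 3 × 0.39731^2 × 0.60269^1 = 0.285413
P(M+4) = 3 × 0.39731^1 × 0.60269^2 = 0.432951
P(M+6) = 0.60269^3 = 0.218918
The M+4 peak is largest (0.432951); scaling to 100 gives 14.5 : 65.9 : 100.0 : 50.6.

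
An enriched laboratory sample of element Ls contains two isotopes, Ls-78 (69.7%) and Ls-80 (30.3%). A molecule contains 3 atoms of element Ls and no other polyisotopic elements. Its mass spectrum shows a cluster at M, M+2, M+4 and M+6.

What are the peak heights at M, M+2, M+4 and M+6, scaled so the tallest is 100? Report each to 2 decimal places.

76.68 : 100.00 : 43.47 : 6.30

The 3 Ls atoms are independent, so intensities follow the terms of (0.697 + 0.303)^3.
P(M) = 0.697^3 = 0.338609
P(M+2) = 3 × 0.697^2 × 0.303^1 = 0.441600
P(M+4) = 3 × 0.697^1 × 0.303^2 = 0.191973
P(M+6) = 0.303^3 = 0.027818
The M+2 peak is largest (0.441600); scaling to 100 gives 76.68 : 100.00 : 43.47 : 6.30.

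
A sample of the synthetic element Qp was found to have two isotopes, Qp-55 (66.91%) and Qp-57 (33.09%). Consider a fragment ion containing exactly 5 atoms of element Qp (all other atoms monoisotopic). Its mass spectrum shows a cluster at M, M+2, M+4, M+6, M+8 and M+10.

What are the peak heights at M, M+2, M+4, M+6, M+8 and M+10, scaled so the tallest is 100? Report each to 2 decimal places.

Expanding (0.6691 + 0.3309)^5:
P(M) = 0.6691^5 = 0.134108
P(M+2) = 5 × 0.6691^4 × 0.3309^1 = 0.331612
P(M+4) = 10 × 0.6691^3 × 0.3309^2 = 0.327995
P(M+6) = 10 × 0.6691^2 × 0.3309^3 = 0.162208
P(M+8) = 5 × 0.6691^1 × 0.3309^4 = 0.040110
P(M+10) = 0.3309^5 = 0.003967
The M+2 peak is largest (0.331612); scaling to 100 gives 40.44 : 100.00 : 98.91 : 48.91 : 12.10 : 1.20.

40.44 : 100.00 : 98.91 : 48.91 : 12.10 : 1.20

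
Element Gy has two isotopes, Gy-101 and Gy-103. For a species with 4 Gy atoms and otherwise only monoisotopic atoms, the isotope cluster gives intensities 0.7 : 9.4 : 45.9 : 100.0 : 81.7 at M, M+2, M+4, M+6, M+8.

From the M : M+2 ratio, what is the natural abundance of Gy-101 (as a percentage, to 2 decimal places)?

If p is the fraction of Gy that is Gy-101, then I(M+2)/I(M) = [C(4,1)·p^3·(1−p)] / p^4 = 4·(1−p)/p = 9.4/0.7 = 13.4286
(1−p)/p = 13.4286/4 = 3.3571  ⇒  p = 1/(1 + 3.3571) = 0.2295
Gy-101: 22.95%, Gy-103: 77.05%.

22.95%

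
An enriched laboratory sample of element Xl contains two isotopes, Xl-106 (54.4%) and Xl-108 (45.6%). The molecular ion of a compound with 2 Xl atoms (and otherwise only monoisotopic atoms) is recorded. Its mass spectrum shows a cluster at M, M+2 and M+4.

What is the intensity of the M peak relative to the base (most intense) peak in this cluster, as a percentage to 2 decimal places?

(0.544 + 0.456)^2 gives M 0.2959, M+2 0.4961, M+4 0.2079; the largest is M+2.
P(M+2) = C(2,1) × 0.544^1 × 0.456^1 = 2 × 0.5440 × 0.4560 = 0.496128 (base)
P(M) = C(2,0) × 0.544^2 × 0.456^0 = 1 × 0.295936 × 1.0000 = 0.295936
Relative intensity = 0.295936 / 0.496128 × 100 = 59.65

59.65%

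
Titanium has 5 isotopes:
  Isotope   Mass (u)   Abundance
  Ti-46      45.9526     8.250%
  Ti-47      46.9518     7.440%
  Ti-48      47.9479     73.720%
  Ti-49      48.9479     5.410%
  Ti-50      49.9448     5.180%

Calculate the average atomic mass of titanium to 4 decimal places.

47.8667 u

The abundance-weighted mean is 0.08250 × 45.9526 + 0.07440 × 46.9518 + 0.73720 × 47.9479 + 0.05410 × 48.9479 + 0.05180 × 49.9448
= 3.79109 + 3.49321 + 35.34719 + 2.64808 + 2.58714 = 47.86671 u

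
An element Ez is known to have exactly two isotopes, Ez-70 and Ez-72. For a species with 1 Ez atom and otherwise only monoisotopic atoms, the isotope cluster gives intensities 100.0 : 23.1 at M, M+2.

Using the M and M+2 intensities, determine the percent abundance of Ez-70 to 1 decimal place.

81.2%

Write p for the Ez-70 fraction. I(M+2)/I(M) = [C(1,1)·p^0·(1−p)] / p^1 = 1·(1−p)/p = 23.1/100.0 = 0.2310
(1−p)/p = 0.2310/1 = 0.2310  ⇒  p = 1/(1 + 0.2310) = 0.8123
Ez-70: 81.2%, Ez-72: 18.8%.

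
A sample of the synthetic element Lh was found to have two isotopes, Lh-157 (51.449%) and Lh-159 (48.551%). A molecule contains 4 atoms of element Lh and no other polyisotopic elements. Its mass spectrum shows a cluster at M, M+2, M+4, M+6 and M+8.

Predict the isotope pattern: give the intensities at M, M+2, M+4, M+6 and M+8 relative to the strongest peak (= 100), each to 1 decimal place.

Each Lh atom is independently Lh-157 (p = 0.51449) or Lh-159 (q = 0.48551); the cluster is the binomial expansion (p + q)^4.
P(M) = 0.51449^4 = 0.070066
P(M+2) = 4 × 0.51449^3 × 0.48551^1 = 0.264478
P(M+4) = 6 × 0.51449^2 × 0.48551^2 = 0.374370
P(M+6) = 4 × 0.51449^1 × 0.48551^3 = 0.235522
P(M+8) = 0.48551^4 = 0.055564
The M+4 peak is largest (0.374370); scaling to 100 gives 18.7 : 70.6 : 100.0 : 62.9 : 14.8.

18.7 : 70.6 : 100.0 : 62.9 : 14.8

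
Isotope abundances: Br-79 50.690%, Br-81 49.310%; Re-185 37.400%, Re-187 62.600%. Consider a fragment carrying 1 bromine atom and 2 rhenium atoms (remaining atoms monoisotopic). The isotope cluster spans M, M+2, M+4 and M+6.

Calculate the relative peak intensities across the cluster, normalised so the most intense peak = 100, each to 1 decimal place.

16.5 : 71.3 : 100.0 : 45.0

Bromine pattern (n=1): 0.5069 : 0.4931
Rhenium pattern (n=2): 0.139876 : 0.468248 : 0.391876
Convolve the two distributions (both contribute in 2-u steps):
  M: 0.5069×0.139876 = 0.070903
  M+2: 0.5069×0.468248 + 0.4931×0.139876 = 0.306328
  M+4: 0.5069×0.391876 + 0.4931×0.468248 = 0.429535
  M+6: 0.4931×0.391876 = 0.193234
Scale to base peak (0.429535) = 100: 16.5 : 71.3 : 100.0 : 45.0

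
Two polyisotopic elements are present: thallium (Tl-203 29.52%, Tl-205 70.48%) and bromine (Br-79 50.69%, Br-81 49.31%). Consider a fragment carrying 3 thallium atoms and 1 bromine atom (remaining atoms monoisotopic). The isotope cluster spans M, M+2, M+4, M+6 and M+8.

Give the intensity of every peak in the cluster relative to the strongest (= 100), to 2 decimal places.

3.31 : 26.90 : 79.58 : 100.00 : 43.77

Thallium pattern (n=3): 0.02572463 : 0.18425524 : 0.43991564 : 0.35010449
Bromine pattern (n=1): 0.5069 : 0.4931
Convolve the two distributions (both contribute in 2-u steps):
  M: 0.02572463×0.5069 = 0.013040
  M+2: 0.02572463×0.4931 + 0.18425524×0.5069 = 0.106084
  M+4: 0.18425524×0.4931 + 0.43991564×0.5069 = 0.313849
  M+6: 0.43991564×0.4931 + 0.35010449×0.5069 = 0.394390
  M+8: 0.35010449×0.4931 = 0.172637
Scale to base peak (0.394390) = 100: 3.31 : 26.90 : 79.58 : 100.00 : 43.77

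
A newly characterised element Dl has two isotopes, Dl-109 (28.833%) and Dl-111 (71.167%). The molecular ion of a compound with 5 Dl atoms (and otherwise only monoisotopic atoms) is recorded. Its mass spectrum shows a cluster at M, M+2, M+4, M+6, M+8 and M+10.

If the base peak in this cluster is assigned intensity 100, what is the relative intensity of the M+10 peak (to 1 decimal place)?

49.4

(0.28833 + 0.71167)^5 gives M 0.0020, M+2 0.0246, M+4 0.1214, M+6 0.2997, M+8 0.3698, M+10 0.1826; the largest is M+8.
P(M+8) = C(5,4) × 0.28833^1 × 0.71167^4 = 5 × 0.28833 × 0.2565161 = 0.369806 (base)
P(M+10) = C(5,5) × 0.28833^0 × 0.71167^5 = 1 × 1.0000 × 0.18255482 = 0.182555
Relative intensity = 0.182555 / 0.369806 × 100 = 49.4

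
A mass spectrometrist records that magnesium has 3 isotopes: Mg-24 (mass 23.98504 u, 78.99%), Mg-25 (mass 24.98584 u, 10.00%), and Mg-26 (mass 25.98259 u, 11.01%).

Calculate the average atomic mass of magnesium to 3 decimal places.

24.305 u

The abundance-weighted mean is 0.7899 × 23.98504 + 0.1000 × 24.98584 + 0.1101 × 25.98259
= 18.945783 + 2.498584 + 2.860683 = 24.305050 u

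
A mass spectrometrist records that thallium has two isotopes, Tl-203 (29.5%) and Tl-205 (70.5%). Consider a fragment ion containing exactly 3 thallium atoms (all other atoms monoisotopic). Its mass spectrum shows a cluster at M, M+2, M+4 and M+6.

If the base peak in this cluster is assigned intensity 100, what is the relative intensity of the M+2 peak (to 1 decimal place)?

41.8

(0.295 + 0.705)^3 gives M 0.0257, M+2 0.1841, M+4 0.4399, M+6 0.3504; the largest is M+4.
P(M+4) = C(3,2) × 0.295^1 × 0.705^2 = 3 × 0.2950 × 0.497025 = 0.439867 (base)
P(M+2) = C(3,1) × 0.295^2 × 0.705^1 = 3 × 0.087025 × 0.7050 = 0.184058
Relative intensity = 0.184058 / 0.439867 × 100 = 41.8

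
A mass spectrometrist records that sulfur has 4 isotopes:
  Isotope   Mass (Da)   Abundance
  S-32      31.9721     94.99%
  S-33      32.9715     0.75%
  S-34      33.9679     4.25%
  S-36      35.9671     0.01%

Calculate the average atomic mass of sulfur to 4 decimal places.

Weight each isotope mass by its fractional abundance: 0.9499 × 31.9721 + 0.0075 × 32.9715 + 0.0425 × 33.9679 + 0.0001 × 35.9671
= 30.37030 + 0.24729 + 1.44364 + 0.00360 = 32.06483 Da

32.0648 Da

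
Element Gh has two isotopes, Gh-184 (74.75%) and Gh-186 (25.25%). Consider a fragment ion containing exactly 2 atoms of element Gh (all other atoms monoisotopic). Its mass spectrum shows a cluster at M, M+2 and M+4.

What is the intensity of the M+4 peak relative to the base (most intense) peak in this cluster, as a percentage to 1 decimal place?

(0.7475 + 0.2525)^2 gives M 0.5588, M+2 0.3775, M+4 0.0638; the largest is M.
P(M) = C(2,0) × 0.7475^2 × 0.2525^0 = 1 × 0.55875625 × 1.0000 = 0.558756 (base)
P(M+4) = C(2,2) × 0.7475^0 × 0.2525^2 = 1 × 1.0000 × 0.06375625 = 0.063756
Relative intensity = 0.063756 / 0.558756 × 100 = 11.4

11.4%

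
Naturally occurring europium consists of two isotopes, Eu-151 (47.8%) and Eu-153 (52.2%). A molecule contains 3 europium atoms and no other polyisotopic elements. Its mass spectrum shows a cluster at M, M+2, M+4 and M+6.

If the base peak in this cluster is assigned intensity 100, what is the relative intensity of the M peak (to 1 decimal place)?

Binomial terms of (0.478 + 0.522)^3: M 0.1092, M+2 0.3578, M+4 0.3907, M+6 0.1422 → M+4 is the base peak.
P(M+4) = C(3,2) × 0.478^1 × 0.522^2 = 3 × 0.4780 × 0.272484 = 0.390742 (base)
P(M) = C(3,0) × 0.478^3 × 0.522^0 = 1 × 0.10921535 × 1.0000 = 0.109215
Relative intensity = 0.109215 / 0.390742 × 100 = 28.0

28.0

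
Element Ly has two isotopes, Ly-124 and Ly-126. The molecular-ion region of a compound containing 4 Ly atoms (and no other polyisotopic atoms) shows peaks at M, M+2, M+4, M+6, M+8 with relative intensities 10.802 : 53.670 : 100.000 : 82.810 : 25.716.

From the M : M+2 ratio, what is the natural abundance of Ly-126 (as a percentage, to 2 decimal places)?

55.40%

If p is the fraction of Ly that is Ly-124, then I(M+2)/I(M) = [C(4,1)·p^3·(1−p)] / p^4 = 4·(1−p)/p = 53.670/10.802 = 4.9685
(1−p)/p = 4.9685/4 = 1.2421  ⇒  p = 1/(1 + 1.2421) = 0.4460
Ly-124: 44.60%, Ly-126: 55.40%.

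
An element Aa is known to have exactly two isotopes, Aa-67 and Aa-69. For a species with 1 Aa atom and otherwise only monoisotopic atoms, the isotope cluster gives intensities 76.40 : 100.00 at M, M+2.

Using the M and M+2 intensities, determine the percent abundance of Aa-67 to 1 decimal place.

43.3%

Let p = fractional abundance of Aa-67. I(M+2)/I(M) = [C(1,1)·p^0·(1−p)] / p^1 = 1·(1−p)/p = 100.00/76.40 = 1.3089
(1−p)/p = 1.3089/1 = 1.3089  ⇒  p = 1/(1 + 1.3089) = 0.4331
Aa-67: 43.3%, Aa-69: 56.7%.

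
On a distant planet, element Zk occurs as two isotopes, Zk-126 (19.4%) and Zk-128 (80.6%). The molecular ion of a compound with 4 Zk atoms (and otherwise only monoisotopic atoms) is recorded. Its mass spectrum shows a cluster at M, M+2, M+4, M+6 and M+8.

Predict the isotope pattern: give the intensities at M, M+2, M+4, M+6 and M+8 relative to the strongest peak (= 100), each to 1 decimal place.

0.3 : 5.6 : 34.8 : 96.3 : 100.0

The 4 Zk atoms are independent, so intensities follow the terms of (0.194 + 0.806)^4.
P(M) = 0.194^4 = 0.001416
P(M+2) = 4 × 0.194^3 × 0.806^1 = 0.023540
P(M+4) = 6 × 0.194^2 × 0.806^2 = 0.146698
P(M+6) = 4 × 0.194^1 × 0.806^3 = 0.406319
P(M+8) = 0.806^4 = 0.422027
The M+8 peak is largest (0.422027); scaling to 100 gives 0.3 : 5.6 : 34.8 : 96.3 : 100.0.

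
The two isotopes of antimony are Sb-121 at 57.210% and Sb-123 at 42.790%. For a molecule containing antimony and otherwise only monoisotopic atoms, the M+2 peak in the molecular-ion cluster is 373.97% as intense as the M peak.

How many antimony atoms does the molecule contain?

5

The M+2/M ratio from n Sb atoms is n · q/p = n · 0.42790/0.57210.
n = 3.7397 × 0.57210/0.42790 = 5.00 ≈ 5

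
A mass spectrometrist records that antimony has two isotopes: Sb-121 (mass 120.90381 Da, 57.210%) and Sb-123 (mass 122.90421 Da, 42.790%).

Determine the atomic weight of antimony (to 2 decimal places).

Average mass = Σ (abundance × isotope mass) = 0.57210 × 120.90381 + 0.42790 × 122.90421
= 69.169070 + 52.590711 = 121.759781 Da

121.76 Da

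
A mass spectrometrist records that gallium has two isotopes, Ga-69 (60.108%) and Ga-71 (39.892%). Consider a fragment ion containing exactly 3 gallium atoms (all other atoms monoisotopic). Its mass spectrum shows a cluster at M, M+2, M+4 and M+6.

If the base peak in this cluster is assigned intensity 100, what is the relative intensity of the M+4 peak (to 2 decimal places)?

Term probabilities: M 0.2172, M+2 0.4324, M+4 0.2870, M+6 0.0635. Base peak = M+2.
P(M+2) = C(3,1) × 0.60108^2 × 0.39892^1 = 3 × 0.36129717 × 0.39892 = 0.432386 (base)
P(M+4) = C(3,2) × 0.60108^1 × 0.39892^2 = 3 × 0.60108 × 0.15913717 = 0.286963
Relative intensity = 0.286963 / 0.432386 × 100 = 66.37

66.37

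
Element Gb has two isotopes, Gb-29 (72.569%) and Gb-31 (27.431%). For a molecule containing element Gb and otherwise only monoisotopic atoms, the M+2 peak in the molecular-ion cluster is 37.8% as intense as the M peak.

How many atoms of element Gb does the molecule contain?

The M+2/M ratio from n Gb atoms is n · q/p = n · 0.27431/0.72569.
n = 0.378 × 0.72569/0.27431 = 1.00 ≈ 1

1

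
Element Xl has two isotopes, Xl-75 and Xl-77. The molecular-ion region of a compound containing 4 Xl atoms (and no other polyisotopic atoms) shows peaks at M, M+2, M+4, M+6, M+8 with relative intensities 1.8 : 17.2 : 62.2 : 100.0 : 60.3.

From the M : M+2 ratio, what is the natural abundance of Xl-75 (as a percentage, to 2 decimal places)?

If p is the fraction of Xl that is Xl-75, then I(M+2)/I(M) = [C(4,1)·p^3·(1−p)] / p^4 = 4·(1−p)/p = 17.2/1.8 = 9.5556
(1−p)/p = 9.5556/4 = 2.3889  ⇒  p = 1/(1 + 2.3889) = 0.2951
Xl-75: 29.51%, Xl-77: 70.49%.

29.51%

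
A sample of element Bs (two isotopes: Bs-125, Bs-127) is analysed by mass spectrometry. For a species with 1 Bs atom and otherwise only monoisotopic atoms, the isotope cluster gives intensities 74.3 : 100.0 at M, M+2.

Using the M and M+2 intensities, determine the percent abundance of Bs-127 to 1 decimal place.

Let p = fractional abundance of Bs-125. I(M+2)/I(M) = [C(1,1)·p^0·(1−p)] / p^1 = 1·(1−p)/p = 100.0/74.3 = 1.3459
(1−p)/p = 1.3459/1 = 1.3459  ⇒  p = 1/(1 + 1.3459) = 0.4263
Bs-125: 42.6%, Bs-127: 57.4%.

57.4%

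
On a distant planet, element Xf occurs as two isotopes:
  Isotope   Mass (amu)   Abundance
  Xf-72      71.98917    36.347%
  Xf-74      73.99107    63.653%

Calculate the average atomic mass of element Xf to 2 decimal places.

73.26 amu

Average mass = Σ (abundance × isotope mass) = 0.36347 × 71.98917 + 0.63653 × 73.99107
= 26.165904 + 47.097536 = 73.263440 amu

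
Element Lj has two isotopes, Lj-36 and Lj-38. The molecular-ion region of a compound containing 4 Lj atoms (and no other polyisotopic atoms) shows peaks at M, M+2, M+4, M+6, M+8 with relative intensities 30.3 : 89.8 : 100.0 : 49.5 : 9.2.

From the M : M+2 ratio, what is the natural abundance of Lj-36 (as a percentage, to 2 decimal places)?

Let p = fractional abundance of Lj-36. I(M+2)/I(M) = [C(4,1)·p^3·(1−p)] / p^4 = 4·(1−p)/p = 89.8/30.3 = 2.9637
(1−p)/p = 2.9637/4 = 0.7409  ⇒  p = 1/(1 + 0.7409) = 0.5744
Lj-36: 57.44%, Lj-38: 42.56%.

57.44%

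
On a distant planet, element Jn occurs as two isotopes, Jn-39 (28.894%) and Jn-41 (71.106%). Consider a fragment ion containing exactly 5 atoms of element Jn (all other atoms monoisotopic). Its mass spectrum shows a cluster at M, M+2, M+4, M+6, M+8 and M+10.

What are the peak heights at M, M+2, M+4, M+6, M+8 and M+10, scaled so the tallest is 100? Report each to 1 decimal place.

0.5 : 6.7 : 33.0 : 81.3 : 100.0 : 49.2

Expanding (0.28894 + 0.71106)^5:
P(M) = 0.28894^5 = 0.002014
P(M+2) = 5 × 0.28894^4 × 0.71106^1 = 0.024780
P(M+4) = 10 × 0.28894^3 × 0.71106^2 = 0.121965
P(M+6) = 10 × 0.28894^2 × 0.71106^3 = 0.300147
P(M+8) = 5 × 0.28894^1 × 0.71106^4 = 0.369320
P(M+10) = 0.71106^5 = 0.181774
The M+8 peak is largest (0.369320); scaling to 100 gives 0.5 : 6.7 : 33.0 : 81.3 : 100.0 : 49.2.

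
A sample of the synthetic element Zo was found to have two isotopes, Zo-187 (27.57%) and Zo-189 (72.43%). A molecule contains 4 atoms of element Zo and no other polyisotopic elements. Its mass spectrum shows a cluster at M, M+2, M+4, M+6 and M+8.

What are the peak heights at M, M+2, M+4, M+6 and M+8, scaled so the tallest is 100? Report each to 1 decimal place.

The 4 Zo atoms are independent, so intensities follow the terms of (0.2757 + 0.7243)^4.
P(M) = 0.2757^4 = 0.005778
P(M+2) = 4 × 0.2757^3 × 0.7243^1 = 0.060714
P(M+4) = 6 × 0.2757^2 × 0.7243^2 = 0.239255
P(M+6) = 4 × 0.2757^1 × 0.7243^3 = 0.419037
P(M+8) = 0.7243^4 = 0.275216
The M+6 peak is largest (0.419037); scaling to 100 gives 1.4 : 14.5 : 57.1 : 100.0 : 65.7.

1.4 : 14.5 : 57.1 : 100.0 : 65.7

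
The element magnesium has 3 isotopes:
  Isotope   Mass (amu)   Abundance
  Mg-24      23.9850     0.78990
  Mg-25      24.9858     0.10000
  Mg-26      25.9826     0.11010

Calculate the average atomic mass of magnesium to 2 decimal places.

Average mass = Σ (abundance × isotope mass) = 0.78990 × 23.9850 + 0.10000 × 24.9858 + 0.11010 × 25.9826
= 18.94575 + 2.49858 + 2.86068 = 24.30501 amu

24.31 amu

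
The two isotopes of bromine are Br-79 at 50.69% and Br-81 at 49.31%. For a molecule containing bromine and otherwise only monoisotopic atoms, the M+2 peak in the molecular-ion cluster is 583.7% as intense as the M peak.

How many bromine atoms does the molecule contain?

6

For n independent Br atoms, I(M+2)/I(M) = n · (abundance Br-81) / (abundance Br-79) = n · 0.4931/0.5069.
n = 5.837 × 0.5069/0.4931 = 6.00 ≈ 6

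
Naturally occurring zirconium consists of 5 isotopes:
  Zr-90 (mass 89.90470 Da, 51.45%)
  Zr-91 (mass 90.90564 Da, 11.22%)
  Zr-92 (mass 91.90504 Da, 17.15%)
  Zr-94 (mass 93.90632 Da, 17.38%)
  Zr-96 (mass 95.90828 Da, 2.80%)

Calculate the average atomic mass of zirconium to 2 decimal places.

91.22 Da

The abundance-weighted mean is 0.5145 × 89.90470 + 0.1122 × 90.90564 + 0.1715 × 91.90504 + 0.1738 × 93.90632 + 0.0280 × 95.90828
= 46.255968 + 10.199613 + 15.761714 + 16.320918 + 2.685432 = 91.223645 Da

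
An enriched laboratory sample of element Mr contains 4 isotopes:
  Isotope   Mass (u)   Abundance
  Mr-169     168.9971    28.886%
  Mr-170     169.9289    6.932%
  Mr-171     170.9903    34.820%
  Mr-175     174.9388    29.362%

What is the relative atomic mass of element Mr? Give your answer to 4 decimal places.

171.5003 u

Ar = Σ fᵢ·mᵢ = 0.28886 × 168.9971 + 0.06932 × 169.9289 + 0.34820 × 170.9903 + 0.29362 × 174.9388
= 48.81650 + 11.77947 + 59.53882 + 51.36553 = 171.50032 u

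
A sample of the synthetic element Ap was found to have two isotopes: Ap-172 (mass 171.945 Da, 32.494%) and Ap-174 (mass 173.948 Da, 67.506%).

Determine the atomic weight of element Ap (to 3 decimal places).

Ar = Σ fᵢ·mᵢ = 0.32494 × 171.945 + 0.67506 × 173.948
= 55.8718 + 117.4253 = 173.2971 Da

173.297 Da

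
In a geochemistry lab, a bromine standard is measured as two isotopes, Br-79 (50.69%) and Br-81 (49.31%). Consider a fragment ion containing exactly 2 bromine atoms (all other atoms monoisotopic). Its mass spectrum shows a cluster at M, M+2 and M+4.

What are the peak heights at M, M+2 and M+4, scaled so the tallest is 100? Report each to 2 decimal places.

51.40 : 100.00 : 48.64

The 2 Br atoms are independent, so intensities follow the terms of (0.5069 + 0.4931)^2.
P(M) = 0.5069^2 = 0.256948
P(M+2) = 2 × 0.5069^1 × 0.4931^1 = 0.499905
P(M+4) = 0.4931^2 = 0.243148
The M+2 peak is largest (0.499905); scaling to 100 gives 51.40 : 100.00 : 48.64.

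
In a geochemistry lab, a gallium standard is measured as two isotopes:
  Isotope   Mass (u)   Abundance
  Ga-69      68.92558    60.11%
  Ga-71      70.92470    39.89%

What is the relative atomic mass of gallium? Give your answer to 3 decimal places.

Ar = Σ fᵢ·mᵢ = 0.6011 × 68.92558 + 0.3989 × 70.92470
= 41.431166 + 28.291863 = 69.723029 u

69.723 u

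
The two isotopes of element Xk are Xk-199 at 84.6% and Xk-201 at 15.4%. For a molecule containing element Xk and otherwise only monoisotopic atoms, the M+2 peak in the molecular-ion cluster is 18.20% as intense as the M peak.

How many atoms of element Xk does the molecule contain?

1

For n independent Xk atoms, I(M+2)/I(M) = n · (abundance Xk-201) / (abundance Xk-199) = n · 0.154/0.846.
n = 0.1820 × 0.846/0.154 = 1.00 ≈ 1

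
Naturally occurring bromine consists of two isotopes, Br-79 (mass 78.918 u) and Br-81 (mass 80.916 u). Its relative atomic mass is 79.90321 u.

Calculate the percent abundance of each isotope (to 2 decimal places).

Writing the weighted mean with unknown fraction x of Br-79:
78.918·x + 80.916·(1 − x) = 79.90321
(78.918 − 80.916)·x = 79.90321 − 80.916
x = -1.01279 / -1.998 = 0.50690 → 50.69% Br-79, 49.31% Br-81.

Br-79: 50.69%, Br-81: 49.31%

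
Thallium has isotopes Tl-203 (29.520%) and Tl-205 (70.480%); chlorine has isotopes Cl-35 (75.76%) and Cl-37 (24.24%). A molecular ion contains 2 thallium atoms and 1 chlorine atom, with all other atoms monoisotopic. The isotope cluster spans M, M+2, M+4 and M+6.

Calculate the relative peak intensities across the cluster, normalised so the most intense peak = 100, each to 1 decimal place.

13.8 : 70.5 : 100.0 : 25.2

Thallium pattern (n=2): 0.08714304 : 0.41611392 : 0.49674304
Chlorine pattern (n=1): 0.7576 : 0.2424
Convolve the two distributions (both contribute in 2-u steps):
  M: 0.08714304×0.7576 = 0.066020
  M+2: 0.08714304×0.2424 + 0.41611392×0.7576 = 0.336371
  M+4: 0.41611392×0.2424 + 0.49674304×0.7576 = 0.477199
  M+6: 0.49674304×0.2424 = 0.120411
Scale to base peak (0.477199) = 100: 13.8 : 70.5 : 100.0 : 25.2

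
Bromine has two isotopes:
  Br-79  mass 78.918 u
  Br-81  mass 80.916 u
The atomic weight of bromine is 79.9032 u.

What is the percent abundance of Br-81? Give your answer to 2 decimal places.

49.31%

Let x be the fractional abundance of Br-79; then Br-81 has abundance 1 − x.
78.918·x + 80.916·(1 − x) = 79.9032
(78.918 − 80.916)·x = 79.9032 − 80.916
x = -1.0128 / -1.998 = 0.50691 → 50.69% Br-79, 49.31% Br-81.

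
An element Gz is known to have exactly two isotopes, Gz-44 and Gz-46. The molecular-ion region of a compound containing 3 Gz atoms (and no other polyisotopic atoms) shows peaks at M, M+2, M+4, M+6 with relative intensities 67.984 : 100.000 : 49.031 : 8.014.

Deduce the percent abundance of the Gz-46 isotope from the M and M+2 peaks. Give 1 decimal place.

32.9%

If p is the fraction of Gz that is Gz-44, then I(M+2)/I(M) = [C(3,1)·p^2·(1−p)] / p^3 = 3·(1−p)/p = 100.000/67.984 = 1.4709
(1−p)/p = 1.4709/3 = 0.4903  ⇒  p = 1/(1 + 0.4903) = 0.6710
Gz-44: 67.1%, Gz-46: 32.9%.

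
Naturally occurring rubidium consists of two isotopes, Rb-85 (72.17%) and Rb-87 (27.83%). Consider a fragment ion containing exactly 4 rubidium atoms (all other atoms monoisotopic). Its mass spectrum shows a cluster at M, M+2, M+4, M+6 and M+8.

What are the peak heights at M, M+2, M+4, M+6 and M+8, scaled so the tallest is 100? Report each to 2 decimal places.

Each Rb atom is independently Rb-85 (p = 0.7217) or Rb-87 (q = 0.2783); the cluster is the binomial expansion (p + q)^4.
P(M) = 0.7217^4 = 0.271286
P(M+2) = 4 × 0.7217^3 × 0.2783^1 = 0.418450
P(M+4) = 6 × 0.7217^2 × 0.2783^2 = 0.242042
P(M+6) = 4 × 0.7217^1 × 0.2783^3 = 0.062224
P(M+8) = 0.2783^4 = 0.005999
The M+2 peak is largest (0.418450); scaling to 100 gives 64.83 : 100.00 : 57.84 : 14.87 : 1.43.

64.83 : 100.00 : 57.84 : 14.87 : 1.43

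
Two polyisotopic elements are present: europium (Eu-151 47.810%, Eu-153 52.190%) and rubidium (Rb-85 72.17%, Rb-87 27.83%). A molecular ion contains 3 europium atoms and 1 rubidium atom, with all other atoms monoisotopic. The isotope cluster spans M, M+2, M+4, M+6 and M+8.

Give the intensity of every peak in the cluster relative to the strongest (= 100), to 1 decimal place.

20.7 : 75.7 : 100.0 : 55.4 : 10.4

Europium pattern (n=3): 0.10928391 : 0.3578871 : 0.39067407 : 0.14215492
Rubidium pattern (n=1): 0.7217 : 0.2783
Convolve the two distributions (both contribute in 2-u steps):
  M: 0.10928391×0.7217 = 0.078870
  M+2: 0.10928391×0.2783 + 0.3578871×0.7217 = 0.288701
  M+4: 0.3578871×0.2783 + 0.39067407×0.7217 = 0.381549
  M+6: 0.39067407×0.2783 + 0.14215492×0.7217 = 0.211318
  M+8: 0.14215492×0.2783 = 0.039562
Scale to base peak (0.381549) = 100: 20.7 : 75.7 : 100.0 : 55.4 : 10.4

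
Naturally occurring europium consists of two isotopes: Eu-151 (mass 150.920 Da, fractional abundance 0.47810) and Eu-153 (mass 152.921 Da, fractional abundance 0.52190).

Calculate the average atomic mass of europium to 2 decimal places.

151.96 Da

The abundance-weighted mean is 0.47810 × 150.920 + 0.52190 × 152.921
= 72.1549 + 79.8095 = 151.9644 Da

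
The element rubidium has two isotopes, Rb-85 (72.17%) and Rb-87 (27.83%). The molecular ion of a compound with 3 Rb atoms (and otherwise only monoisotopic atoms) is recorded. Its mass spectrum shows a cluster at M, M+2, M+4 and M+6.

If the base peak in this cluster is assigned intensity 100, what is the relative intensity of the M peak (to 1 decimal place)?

86.4

Term probabilities: M 0.3759, M+2 0.4349, M+4 0.1677, M+6 0.0216. Base peak = M+2.
P(M+2) = C(3,1) × 0.7217^2 × 0.2783^1 = 3 × 0.52085089 × 0.2783 = 0.434858 (base)
P(M) = C(3,0) × 0.7217^3 × 0.2783^0 = 1 × 0.37589809 × 1.0000 = 0.375898
Relative intensity = 0.375898 / 0.434858 × 100 = 86.4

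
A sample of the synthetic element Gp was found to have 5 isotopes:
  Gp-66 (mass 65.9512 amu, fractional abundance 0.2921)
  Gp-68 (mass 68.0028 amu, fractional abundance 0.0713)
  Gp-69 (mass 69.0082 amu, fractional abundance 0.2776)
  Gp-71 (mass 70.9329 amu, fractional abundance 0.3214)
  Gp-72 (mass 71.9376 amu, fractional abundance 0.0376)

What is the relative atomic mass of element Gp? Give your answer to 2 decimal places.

The abundance-weighted mean is 0.2921 × 65.9512 + 0.0713 × 68.0028 + 0.2776 × 69.0082 + 0.3214 × 70.9329 + 0.0376 × 71.9376
= 19.26435 + 4.84860 + 19.15668 + 22.79783 + 2.70485 = 68.77231 amu

68.77 amu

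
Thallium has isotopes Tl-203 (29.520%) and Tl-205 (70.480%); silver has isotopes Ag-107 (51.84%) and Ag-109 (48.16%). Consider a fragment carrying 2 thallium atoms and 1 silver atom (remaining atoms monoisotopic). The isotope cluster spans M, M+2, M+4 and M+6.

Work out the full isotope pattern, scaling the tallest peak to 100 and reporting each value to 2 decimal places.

9.87 : 56.27 : 100.00 : 52.24

Thallium pattern (n=2): 0.08714304 : 0.41611392 : 0.49674304
Silver pattern (n=1): 0.5184 : 0.4816
Convolve the two distributions (both contribute in 2-u steps):
  M: 0.08714304×0.5184 = 0.045175
  M+2: 0.08714304×0.4816 + 0.41611392×0.5184 = 0.257682
  M+4: 0.41611392×0.4816 + 0.49674304×0.5184 = 0.457912
  M+6: 0.49674304×0.4816 = 0.239231
Scale to base peak (0.457912) = 100: 9.87 : 56.27 : 100.00 : 52.24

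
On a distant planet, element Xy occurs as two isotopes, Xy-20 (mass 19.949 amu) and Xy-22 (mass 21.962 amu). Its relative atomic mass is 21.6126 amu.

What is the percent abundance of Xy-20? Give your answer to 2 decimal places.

Let x be the fractional abundance of Xy-20; then Xy-22 has abundance 1 − x.
19.949·x + 21.962·(1 − x) = 21.6126
(19.949 − 21.962)·x = 21.6126 − 21.962
x = -0.3494 / -2.013 = 0.17357 → 17.36% Xy-20, 82.64% Xy-22.

17.36%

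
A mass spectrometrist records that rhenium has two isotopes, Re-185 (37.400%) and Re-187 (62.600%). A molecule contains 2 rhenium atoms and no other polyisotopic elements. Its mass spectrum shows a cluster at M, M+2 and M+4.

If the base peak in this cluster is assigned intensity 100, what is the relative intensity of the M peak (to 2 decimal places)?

29.87

Term probabilities: M 0.1399, M+2 0.4682, M+4 0.3919. Base peak = M+2.
P(M+2) = C(2,1) × 0.37400^1 × 0.62600^1 = 2 × 0.3740 × 0.6260 = 0.468248 (base)
P(M) = C(2,0) × 0.37400^2 × 0.62600^0 = 1 × 0.139876 × 1.0000 = 0.139876
Relative intensity = 0.139876 / 0.468248 × 100 = 29.87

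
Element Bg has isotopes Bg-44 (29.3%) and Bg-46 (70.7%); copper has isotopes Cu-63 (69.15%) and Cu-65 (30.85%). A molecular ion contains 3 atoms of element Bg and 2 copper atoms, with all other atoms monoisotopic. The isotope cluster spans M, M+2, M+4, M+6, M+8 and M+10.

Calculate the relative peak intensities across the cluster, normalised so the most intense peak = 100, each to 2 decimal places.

3.22 : 26.17 : 77.63 : 100.00 : 51.53 : 9.00

Element Bg pattern (n=3): 0.02515376 : 0.18208573 : 0.43936727 : 0.35339324
Copper pattern (n=2): 0.47817225 : 0.4266555 : 0.09517225
Convolve the two distributions (both contribute in 2-u steps):
  M: 0.02515376×0.47817225 = 0.012028
  M+2: 0.02515376×0.4266555 + 0.18208573×0.47817225 = 0.097800
  M+4: 0.02515376×0.09517225 + 0.18208573×0.4266555 + 0.43936727×0.47817225 = 0.290175
  M+6: 0.18208573×0.09517225 + 0.43936727×0.4266555 + 0.35339324×0.47817225 = 0.373771
  M+8: 0.43936727×0.09517225 + 0.35339324×0.4266555 = 0.192593
  M+10: 0.35339324×0.09517225 = 0.033633
Scale to base peak (0.373771) = 100: 3.22 : 26.17 : 77.63 : 100.00 : 51.53 : 9.00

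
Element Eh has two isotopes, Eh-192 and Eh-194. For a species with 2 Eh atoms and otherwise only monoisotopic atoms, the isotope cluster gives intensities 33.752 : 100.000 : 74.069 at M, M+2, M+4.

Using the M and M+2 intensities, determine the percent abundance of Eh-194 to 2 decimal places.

59.70%

Write p for the Eh-192 fraction. I(M+2)/I(M) = [C(2,1)·p^1·(1−p)] / p^2 = 2·(1−p)/p = 100.000/33.752 = 2.9628
(1−p)/p = 2.9628/2 = 1.4814  ⇒  p = 1/(1 + 1.4814) = 0.4030
Eh-192: 40.30%, Eh-194: 59.70%.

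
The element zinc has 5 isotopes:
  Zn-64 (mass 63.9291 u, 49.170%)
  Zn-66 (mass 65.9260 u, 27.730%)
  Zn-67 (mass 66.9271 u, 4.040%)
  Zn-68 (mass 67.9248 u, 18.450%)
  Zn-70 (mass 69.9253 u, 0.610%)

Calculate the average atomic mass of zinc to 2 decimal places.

Weight each isotope mass by its fractional abundance: 0.49170 × 63.9291 + 0.27730 × 65.9260 + 0.04040 × 66.9271 + 0.18450 × 67.9248 + 0.00610 × 69.9253
= 31.43394 + 18.28128 + 2.70385 + 12.53213 + 0.42654 = 65.37774 u

65.38 u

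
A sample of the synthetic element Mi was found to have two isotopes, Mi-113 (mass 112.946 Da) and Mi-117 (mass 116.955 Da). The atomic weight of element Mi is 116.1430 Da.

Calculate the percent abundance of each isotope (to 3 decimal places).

Mi-113: 20.254%, Mi-117: 79.746%

Let x be the fractional abundance of Mi-113; then Mi-117 has abundance 1 − x.
112.946·x + 116.955·(1 − x) = 116.1430
(112.946 − 116.955)·x = 116.1430 − 116.955
x = -0.8120 / -4.009 = 0.20254 → 20.254% Mi-113, 79.746% Mi-117.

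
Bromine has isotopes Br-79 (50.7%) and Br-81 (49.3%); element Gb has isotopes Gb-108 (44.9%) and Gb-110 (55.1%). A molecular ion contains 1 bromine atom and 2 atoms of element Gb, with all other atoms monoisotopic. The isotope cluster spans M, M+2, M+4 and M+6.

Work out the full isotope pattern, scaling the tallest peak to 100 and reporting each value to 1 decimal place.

Bromine pattern (n=1): 0.5070 : 0.4930
Element Gb pattern (n=2): 0.201601 : 0.494798 : 0.303601
Convolve the two distributions (both contribute in 2-u steps):
  M: 0.5070×0.201601 = 0.102212
  M+2: 0.5070×0.494798 + 0.4930×0.201601 = 0.350252
  M+4: 0.5070×0.303601 + 0.4930×0.494798 = 0.397861
  M+6: 0.4930×0.303601 = 0.149675
Scale to base peak (0.397861) = 100: 25.7 : 88.0 : 100.0 : 37.6

25.7 : 88.0 : 100.0 : 37.6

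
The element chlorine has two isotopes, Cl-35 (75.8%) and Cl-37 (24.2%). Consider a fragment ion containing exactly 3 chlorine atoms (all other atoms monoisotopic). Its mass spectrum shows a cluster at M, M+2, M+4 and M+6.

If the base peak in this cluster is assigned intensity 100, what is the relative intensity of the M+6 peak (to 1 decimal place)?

Binomial terms of (0.758 + 0.242)^3: M 0.4355, M+2 0.4171, M+4 0.1332, M+6 0.0142 → M is the base peak.
P(M) = C(3,0) × 0.758^3 × 0.242^0 = 1 × 0.43551951 × 1.0000 = 0.435520 (base)
P(M+6) = C(3,3) × 0.758^0 × 0.242^3 = 1 × 1.0000 × 0.01417249 = 0.014172
Relative intensity = 0.014172 / 0.435520 × 100 = 3.3

3.3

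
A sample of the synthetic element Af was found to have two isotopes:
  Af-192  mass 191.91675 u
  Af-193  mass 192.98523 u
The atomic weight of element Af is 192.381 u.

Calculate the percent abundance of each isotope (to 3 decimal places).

Af-192: 56.550%, Af-193: 43.450%

Let x be the fractional abundance of Af-192; then Af-193 has abundance 1 − x.
191.91675·x + 192.98523·(1 − x) = 192.381
(191.91675 − 192.98523)·x = 192.381 − 192.98523
x = -0.60423 / -1.06848 = 0.56550 → 56.550% Af-192, 43.450% Af-193.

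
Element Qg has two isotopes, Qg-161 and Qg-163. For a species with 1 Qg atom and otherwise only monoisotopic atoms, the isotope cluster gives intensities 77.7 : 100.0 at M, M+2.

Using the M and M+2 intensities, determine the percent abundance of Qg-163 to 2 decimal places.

56.27%

Let p = fractional abundance of Qg-161. I(M+2)/I(M) = [C(1,1)·p^0·(1−p)] / p^1 = 1·(1−p)/p = 100.0/77.7 = 1.2870
(1−p)/p = 1.2870/1 = 1.2870  ⇒  p = 1/(1 + 1.2870) = 0.4373
Qg-161: 43.73%, Qg-163: 56.27%.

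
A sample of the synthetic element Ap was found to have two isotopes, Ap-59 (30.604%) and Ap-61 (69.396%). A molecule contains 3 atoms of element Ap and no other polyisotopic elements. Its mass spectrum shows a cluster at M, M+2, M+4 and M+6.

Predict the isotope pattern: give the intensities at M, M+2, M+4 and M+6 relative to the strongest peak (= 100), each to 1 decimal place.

The 3 Ap atoms are independent, so intensities follow the terms of (0.30604 + 0.69396)^3.
P(M) = 0.30604^3 = 0.028664
P(M+2) = 3 × 0.30604^2 × 0.69396^1 = 0.194990
P(M+4) = 3 × 0.30604^1 × 0.69396^2 = 0.442149
P(M+6) = 0.69396^3 = 0.334198
The M+4 peak is largest (0.442149); scaling to 100 gives 6.5 : 44.1 : 100.0 : 75.6.

6.5 : 44.1 : 100.0 : 75.6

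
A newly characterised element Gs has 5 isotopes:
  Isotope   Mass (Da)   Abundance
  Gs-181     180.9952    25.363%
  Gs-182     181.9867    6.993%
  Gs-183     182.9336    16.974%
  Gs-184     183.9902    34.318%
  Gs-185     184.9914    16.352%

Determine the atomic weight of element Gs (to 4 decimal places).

Average mass = Σ (abundance × isotope mass) = 0.25363 × 180.9952 + 0.06993 × 181.9867 + 0.16974 × 182.9336 + 0.34318 × 183.9902 + 0.16352 × 184.9914
= 45.90581 + 12.72633 + 31.05115 + 63.14176 + 30.24979 = 183.07484 Da

183.0748 Da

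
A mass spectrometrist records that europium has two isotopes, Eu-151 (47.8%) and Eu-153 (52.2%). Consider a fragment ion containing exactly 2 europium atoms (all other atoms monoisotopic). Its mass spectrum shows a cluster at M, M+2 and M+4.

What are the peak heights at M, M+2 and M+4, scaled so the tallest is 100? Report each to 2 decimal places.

45.79 : 100.00 : 54.60

The 2 Eu atoms are independent, so intensities follow the terms of (0.478 + 0.522)^2.
P(M) = 0.478^2 = 0.228484
P(M+2) = 2 × 0.478^1 × 0.522^1 = 0.499032
P(M+4) = 0.522^2 = 0.272484
The M+2 peak is largest (0.499032); scaling to 100 gives 45.79 : 100.00 : 54.60.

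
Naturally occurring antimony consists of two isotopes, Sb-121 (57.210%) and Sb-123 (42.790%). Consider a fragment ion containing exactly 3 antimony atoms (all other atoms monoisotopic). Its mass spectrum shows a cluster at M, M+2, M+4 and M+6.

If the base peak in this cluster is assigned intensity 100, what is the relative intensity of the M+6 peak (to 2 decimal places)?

18.65

(0.57210 + 0.42790)^3 gives M 0.1872, M+2 0.4202, M+4 0.3143, M+6 0.0783; the largest is M+2.
P(M+2) = C(3,1) × 0.57210^2 × 0.42790^1 = 3 × 0.32729841 × 0.4279 = 0.420153 (base)
P(M+6) = C(3,3) × 0.57210^0 × 0.42790^3 = 1 × 1.0000 × 0.07834781 = 0.078348
Relative intensity = 0.078348 / 0.420153 × 100 = 18.65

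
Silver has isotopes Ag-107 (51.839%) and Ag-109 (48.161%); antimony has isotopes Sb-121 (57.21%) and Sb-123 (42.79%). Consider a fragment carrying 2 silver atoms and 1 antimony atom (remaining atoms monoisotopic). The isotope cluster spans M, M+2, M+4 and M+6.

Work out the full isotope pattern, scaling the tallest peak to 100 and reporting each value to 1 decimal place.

38.4 : 100.0 : 86.4 : 24.8

Silver pattern (n=2): 0.26872819 : 0.49932362 : 0.23194819
Antimony pattern (n=1): 0.5721 : 0.4279
Convolve the two distributions (both contribute in 2-u steps):
  M: 0.26872819×0.5721 = 0.153739
  M+2: 0.26872819×0.4279 + 0.49932362×0.5721 = 0.400652
  M+4: 0.49932362×0.4279 + 0.23194819×0.5721 = 0.346358
  M+6: 0.23194819×0.4279 = 0.099251
Scale to base peak (0.400652) = 100: 38.4 : 100.0 : 86.4 : 24.8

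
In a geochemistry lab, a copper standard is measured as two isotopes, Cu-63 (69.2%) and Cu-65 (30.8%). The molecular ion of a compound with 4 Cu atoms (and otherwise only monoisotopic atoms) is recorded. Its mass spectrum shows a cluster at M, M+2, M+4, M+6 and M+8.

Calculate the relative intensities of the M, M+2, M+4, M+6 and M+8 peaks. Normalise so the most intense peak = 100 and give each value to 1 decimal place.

The 4 Cu atoms are independent, so intensities follow the terms of (0.692 + 0.308)^4.
P(M) = 0.692^4 = 0.229311
P(M+2) = 4 × 0.692^3 × 0.308^1 = 0.408253
P(M+4) = 6 × 0.692^2 × 0.308^2 = 0.272562
P(M+6) = 4 × 0.692^1 × 0.308^3 = 0.080876
P(M+8) = 0.308^4 = 0.008999
The M+2 peak is largest (0.408253); scaling to 100 gives 56.2 : 100.0 : 66.8 : 19.8 : 2.2.

56.2 : 100.0 : 66.8 : 19.8 : 2.2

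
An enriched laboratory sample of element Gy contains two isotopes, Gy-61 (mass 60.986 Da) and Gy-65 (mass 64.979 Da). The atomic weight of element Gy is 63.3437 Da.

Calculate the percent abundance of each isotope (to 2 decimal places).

Let x be the fractional abundance of Gy-61; then Gy-65 has abundance 1 − x.
60.986·x + 64.979·(1 − x) = 63.3437
(60.986 − 64.979)·x = 63.3437 − 64.979
x = -1.6353 / -3.993 = 0.40954 → 40.95% Gy-61, 59.05% Gy-65.

Gy-61: 40.95%, Gy-65: 59.05%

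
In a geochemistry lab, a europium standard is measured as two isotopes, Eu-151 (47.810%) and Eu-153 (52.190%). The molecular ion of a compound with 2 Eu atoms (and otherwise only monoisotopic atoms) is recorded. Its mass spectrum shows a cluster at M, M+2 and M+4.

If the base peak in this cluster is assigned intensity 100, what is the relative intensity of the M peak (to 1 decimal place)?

Term probabilities: M 0.2286, M+2 0.4990, M+4 0.2724. Base peak = M+2.
P(M+2) = C(2,1) × 0.47810^1 × 0.52190^1 = 2 × 0.4781 × 0.5219 = 0.499041 (base)
P(M) = C(2,0) × 0.47810^2 × 0.52190^0 = 1 × 0.22857961 × 1.0000 = 0.228580
Relative intensity = 0.228580 / 0.499041 × 100 = 45.8

45.8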